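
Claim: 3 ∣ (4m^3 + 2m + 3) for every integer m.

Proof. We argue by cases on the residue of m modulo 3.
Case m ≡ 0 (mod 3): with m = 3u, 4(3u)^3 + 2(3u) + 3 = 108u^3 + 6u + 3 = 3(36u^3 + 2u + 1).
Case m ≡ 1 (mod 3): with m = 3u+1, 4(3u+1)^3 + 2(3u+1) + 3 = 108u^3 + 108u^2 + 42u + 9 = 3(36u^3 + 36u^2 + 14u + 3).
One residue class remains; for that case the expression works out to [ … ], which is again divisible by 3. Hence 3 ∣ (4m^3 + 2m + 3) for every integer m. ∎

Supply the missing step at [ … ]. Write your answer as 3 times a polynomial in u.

3(36u^3 + 72u^2 + 50u + 13)

The residues treated are {0, 1}, so the missing case is m ≡ 2 (mod 3); write m = 3u+2.
Then 4(3u+2)^3 + 2(3u+2) + 3 = 108u^3 + 216u^2 + 150u + 39 = 3(36u^3 + 72u^2 + 50u + 13).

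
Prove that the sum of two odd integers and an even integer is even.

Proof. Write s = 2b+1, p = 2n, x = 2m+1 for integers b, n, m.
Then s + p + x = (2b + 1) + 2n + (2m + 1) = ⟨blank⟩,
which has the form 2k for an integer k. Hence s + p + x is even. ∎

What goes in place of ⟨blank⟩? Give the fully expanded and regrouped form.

2(b + m + n + 1)

Expanding: (2b + 1) + 2n + (2m + 1) = 2b + 2m + 2n + 2.
Every term is even; pulling out the factor of 2 gives 2(b + m + n + 1).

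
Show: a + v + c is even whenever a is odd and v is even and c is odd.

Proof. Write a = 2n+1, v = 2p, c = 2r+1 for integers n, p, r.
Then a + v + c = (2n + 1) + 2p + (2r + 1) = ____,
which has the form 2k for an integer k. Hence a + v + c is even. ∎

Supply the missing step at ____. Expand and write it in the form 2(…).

Expanding: (2n + 1) + 2p + (2r + 1) = 2n + 2p + 2r + 2.
Every term is even; pulling out the factor of 2 gives 2(n + p + r + 1).

2(n + p + r + 1)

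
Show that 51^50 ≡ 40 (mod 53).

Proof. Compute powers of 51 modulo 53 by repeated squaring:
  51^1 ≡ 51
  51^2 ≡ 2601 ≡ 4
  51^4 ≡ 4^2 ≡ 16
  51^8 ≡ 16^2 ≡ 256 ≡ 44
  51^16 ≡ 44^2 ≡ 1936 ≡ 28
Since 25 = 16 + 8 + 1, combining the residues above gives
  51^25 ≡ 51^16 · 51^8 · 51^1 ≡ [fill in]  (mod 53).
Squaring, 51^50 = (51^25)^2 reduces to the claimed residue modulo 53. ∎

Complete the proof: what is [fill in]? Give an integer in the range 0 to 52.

51^16 · 51^8 · 51^1 ≡ 28 · 44 · 51 = 62832.
62832 mod 53 = 27, so 51^25 ≡ 27 (mod 53).

27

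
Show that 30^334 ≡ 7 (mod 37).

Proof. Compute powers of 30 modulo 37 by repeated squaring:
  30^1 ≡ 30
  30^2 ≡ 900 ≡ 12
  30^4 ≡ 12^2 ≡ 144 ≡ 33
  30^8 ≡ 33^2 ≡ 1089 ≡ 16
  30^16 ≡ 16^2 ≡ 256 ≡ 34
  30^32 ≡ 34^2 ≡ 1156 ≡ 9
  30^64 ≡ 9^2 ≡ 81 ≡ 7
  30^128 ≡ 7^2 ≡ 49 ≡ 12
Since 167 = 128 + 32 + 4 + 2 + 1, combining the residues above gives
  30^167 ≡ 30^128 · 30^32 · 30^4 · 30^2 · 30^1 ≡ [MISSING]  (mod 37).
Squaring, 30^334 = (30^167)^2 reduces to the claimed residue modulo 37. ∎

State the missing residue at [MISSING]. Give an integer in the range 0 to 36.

Multiply the listed residues: 12 · 9 · 33 · 12 · 30 = 108 → 3564 → 42768 → 1283040.
Reducing modulo 37: 1283040 = 34676·37 + 28, so 30^167 ≡ 28.

28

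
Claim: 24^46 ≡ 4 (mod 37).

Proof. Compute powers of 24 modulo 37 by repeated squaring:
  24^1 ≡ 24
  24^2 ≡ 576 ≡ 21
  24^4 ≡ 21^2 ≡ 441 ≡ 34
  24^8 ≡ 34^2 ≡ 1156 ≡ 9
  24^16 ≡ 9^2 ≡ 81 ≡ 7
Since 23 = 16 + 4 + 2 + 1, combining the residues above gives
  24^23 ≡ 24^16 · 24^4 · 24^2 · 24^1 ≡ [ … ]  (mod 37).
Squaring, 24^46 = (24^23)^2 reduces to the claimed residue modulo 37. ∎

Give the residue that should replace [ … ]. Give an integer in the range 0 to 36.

35

Multiply the listed residues: 7 · 34 · 21 · 24 = 238 → 4998 → 119952.
Reducing modulo 37: 119952 = 3241·37 + 35, so 24^23 ≡ 35.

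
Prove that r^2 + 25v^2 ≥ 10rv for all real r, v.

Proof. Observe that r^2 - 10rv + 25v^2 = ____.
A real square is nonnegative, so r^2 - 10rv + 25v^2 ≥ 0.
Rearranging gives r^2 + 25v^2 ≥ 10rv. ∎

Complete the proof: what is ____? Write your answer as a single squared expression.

r^2 - 10rv + 25v^2 is a perfect-square trinomial: the outer terms are (r)^2 and (5v)^2, and the cross term is -2·r·5v.
So r^2 - 10rv + 25v^2 = (r - 5v)^2 ≥ 0.

(r - 5v)^2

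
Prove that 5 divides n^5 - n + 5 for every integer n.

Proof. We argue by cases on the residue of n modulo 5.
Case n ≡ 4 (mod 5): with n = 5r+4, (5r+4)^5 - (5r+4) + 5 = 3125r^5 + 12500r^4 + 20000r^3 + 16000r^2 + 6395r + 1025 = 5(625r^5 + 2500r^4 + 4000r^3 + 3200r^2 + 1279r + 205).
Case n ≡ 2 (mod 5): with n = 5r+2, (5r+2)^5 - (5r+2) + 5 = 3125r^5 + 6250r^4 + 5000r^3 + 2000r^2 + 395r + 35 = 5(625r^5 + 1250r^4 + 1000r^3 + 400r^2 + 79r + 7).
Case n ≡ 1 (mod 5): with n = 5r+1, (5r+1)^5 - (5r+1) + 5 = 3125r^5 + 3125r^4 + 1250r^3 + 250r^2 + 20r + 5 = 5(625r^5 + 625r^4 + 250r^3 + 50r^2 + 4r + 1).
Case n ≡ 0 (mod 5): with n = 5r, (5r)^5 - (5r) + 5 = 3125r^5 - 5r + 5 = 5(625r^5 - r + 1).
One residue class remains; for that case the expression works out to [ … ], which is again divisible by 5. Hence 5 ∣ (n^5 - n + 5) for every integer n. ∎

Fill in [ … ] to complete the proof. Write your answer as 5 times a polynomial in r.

The residues treated are {4, 2, 1, 0}, so the missing case is n ≡ 3 (mod 5); write n = 5r+3.
Then (5r+3)^5 - (5r+3) + 5 = 3125r^5 + 9375r^4 + 11250r^3 + 6750r^2 + 2020r + 245 = 5(625r^5 + 1875r^4 + 2250r^3 + 1350r^2 + 404r + 49).

5(625r^5 + 1875r^4 + 2250r^3 + 1350r^2 + 404r + 49)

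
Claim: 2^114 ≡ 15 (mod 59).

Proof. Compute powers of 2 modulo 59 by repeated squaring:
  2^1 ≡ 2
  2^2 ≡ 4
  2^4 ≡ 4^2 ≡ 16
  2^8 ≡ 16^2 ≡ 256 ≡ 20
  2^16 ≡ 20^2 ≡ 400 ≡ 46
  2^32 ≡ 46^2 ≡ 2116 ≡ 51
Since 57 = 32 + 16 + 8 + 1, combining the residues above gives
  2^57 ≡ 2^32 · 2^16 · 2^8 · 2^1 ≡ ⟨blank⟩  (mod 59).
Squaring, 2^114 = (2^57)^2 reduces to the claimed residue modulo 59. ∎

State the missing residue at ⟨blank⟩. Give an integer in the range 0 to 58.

2^32 · 2^16 · 2^8 · 2^1 ≡ 51 · 46 · 20 · 2 = 93840.
93840 mod 59 = 30, so 2^57 ≡ 30 (mod 59).

30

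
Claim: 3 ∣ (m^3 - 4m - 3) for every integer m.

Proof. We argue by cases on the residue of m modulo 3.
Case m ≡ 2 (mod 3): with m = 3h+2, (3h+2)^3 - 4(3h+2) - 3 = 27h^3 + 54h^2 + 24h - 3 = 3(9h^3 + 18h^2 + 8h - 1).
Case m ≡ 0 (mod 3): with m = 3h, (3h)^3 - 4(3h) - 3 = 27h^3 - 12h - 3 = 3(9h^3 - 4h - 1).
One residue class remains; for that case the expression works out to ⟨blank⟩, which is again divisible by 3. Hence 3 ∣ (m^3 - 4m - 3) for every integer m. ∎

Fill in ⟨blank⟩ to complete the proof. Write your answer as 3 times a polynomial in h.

3(9h^3 + 9h^2 - h - 2)

The residues treated are {2, 0}, so the missing case is m ≡ 1 (mod 3); write m = 3h+1.
Then (3h+1)^3 - 4(3h+1) - 3 = 27h^3 + 27h^2 - 3h - 6 = 3(9h^3 + 9h^2 - h - 2).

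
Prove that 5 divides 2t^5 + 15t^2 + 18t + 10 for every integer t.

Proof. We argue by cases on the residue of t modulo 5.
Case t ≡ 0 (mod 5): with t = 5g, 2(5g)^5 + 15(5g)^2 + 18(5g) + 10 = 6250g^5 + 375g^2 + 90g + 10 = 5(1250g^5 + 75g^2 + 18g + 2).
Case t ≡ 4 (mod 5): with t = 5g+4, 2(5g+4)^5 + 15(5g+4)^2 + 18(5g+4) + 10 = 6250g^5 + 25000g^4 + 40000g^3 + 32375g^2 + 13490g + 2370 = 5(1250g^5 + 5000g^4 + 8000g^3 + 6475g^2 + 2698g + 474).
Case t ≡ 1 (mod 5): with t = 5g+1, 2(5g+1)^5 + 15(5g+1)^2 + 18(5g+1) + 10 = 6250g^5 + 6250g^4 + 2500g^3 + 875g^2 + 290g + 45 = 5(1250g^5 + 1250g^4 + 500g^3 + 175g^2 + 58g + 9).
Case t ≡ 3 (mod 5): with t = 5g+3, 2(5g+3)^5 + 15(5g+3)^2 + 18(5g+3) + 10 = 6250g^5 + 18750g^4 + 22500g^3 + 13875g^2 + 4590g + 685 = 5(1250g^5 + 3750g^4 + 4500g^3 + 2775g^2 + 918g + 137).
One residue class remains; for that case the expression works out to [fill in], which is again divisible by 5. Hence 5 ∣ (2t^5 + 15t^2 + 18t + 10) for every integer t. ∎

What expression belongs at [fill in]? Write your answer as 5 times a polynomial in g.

5(1250g^5 + 2500g^4 + 2000g^3 + 875g^2 + 238g + 34)

Only t ≡ 2 (mod 5) is unaccounted for. Put t = 5g+2:
2(5g+2)^5 + 15(5g+2)^2 + 18(5g+2) + 10 expands to 6250g^5 + 12500g^4 + 10000g^3 + 4375g^2 + 1190g + 170,
and factoring out 5 leaves 5(1250g^5 + 2500g^4 + 2000g^3 + 875g^2 + 238g + 34).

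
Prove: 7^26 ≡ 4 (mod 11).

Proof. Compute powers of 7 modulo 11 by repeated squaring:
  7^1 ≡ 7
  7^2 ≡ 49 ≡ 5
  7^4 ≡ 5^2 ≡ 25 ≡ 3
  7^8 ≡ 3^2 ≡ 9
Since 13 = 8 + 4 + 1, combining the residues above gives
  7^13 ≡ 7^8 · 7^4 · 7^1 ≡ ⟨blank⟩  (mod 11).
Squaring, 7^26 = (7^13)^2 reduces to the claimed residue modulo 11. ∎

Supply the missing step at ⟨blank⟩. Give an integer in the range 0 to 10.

7^8 · 7^4 · 7^1 ≡ 9 · 3 · 7 = 189.
189 mod 11 = 2, so 7^13 ≡ 2 (mod 11).

2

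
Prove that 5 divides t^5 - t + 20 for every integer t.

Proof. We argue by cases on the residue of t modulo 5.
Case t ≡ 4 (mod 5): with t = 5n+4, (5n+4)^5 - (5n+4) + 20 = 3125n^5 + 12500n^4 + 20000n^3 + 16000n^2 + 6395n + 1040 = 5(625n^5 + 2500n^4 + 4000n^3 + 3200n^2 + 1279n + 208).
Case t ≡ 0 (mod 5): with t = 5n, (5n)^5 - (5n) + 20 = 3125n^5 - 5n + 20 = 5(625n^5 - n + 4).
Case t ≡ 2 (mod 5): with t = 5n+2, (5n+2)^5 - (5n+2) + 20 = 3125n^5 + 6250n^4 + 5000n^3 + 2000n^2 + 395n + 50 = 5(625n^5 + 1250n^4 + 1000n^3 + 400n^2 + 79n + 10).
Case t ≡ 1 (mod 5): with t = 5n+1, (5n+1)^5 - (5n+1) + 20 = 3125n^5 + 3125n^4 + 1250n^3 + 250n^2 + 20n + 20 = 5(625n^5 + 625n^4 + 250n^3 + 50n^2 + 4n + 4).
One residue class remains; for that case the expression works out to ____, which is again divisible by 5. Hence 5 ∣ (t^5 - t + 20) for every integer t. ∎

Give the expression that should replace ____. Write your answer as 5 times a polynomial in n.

5(625n^5 + 1875n^4 + 2250n^3 + 1350n^2 + 404n + 52)

Only t ≡ 3 (mod 5) is unaccounted for. Put t = 5n+3:
(5n+3)^5 - (5n+3) + 20 expands to 3125n^5 + 9375n^4 + 11250n^3 + 6750n^2 + 2020n + 260,
and factoring out 5 leaves 5(625n^5 + 1875n^4 + 2250n^3 + 1350n^2 + 404n + 52).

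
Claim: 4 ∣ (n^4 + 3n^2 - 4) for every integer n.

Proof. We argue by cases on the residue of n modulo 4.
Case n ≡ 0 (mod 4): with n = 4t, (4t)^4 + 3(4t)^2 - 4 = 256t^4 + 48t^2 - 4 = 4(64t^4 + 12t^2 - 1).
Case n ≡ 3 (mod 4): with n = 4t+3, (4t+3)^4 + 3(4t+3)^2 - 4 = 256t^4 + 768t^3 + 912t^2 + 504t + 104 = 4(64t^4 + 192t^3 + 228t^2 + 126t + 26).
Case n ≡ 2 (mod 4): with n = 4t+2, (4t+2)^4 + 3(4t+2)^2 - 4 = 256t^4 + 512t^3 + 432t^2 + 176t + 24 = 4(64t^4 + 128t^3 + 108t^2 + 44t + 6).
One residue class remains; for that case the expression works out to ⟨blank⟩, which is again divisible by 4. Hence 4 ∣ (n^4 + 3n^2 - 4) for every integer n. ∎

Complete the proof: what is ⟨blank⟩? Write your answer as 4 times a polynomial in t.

The residues treated are {0, 3, 2}, so the missing case is n ≡ 1 (mod 4); write n = 4t+1.
Then (4t+1)^4 + 3(4t+1)^2 - 4 = 256t^4 + 256t^3 + 144t^2 + 40t = 4(64t^4 + 64t^3 + 36t^2 + 10t).

4(64t^4 + 64t^3 + 36t^2 + 10t)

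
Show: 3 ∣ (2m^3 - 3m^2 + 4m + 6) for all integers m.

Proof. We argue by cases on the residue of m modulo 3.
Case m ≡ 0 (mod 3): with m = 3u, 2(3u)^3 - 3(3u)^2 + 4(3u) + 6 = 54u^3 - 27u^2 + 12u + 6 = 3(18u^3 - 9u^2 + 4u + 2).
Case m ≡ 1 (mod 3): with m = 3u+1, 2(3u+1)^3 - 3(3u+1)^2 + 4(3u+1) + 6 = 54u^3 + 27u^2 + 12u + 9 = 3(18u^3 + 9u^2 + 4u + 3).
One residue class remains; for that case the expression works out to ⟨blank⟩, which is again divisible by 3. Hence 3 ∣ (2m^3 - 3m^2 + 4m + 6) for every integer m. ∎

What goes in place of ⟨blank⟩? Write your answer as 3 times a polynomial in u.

3(18u^3 + 27u^2 + 16u + 6)

The residues treated are {0, 1}, so the missing case is m ≡ 2 (mod 3); write m = 3u+2.
Then 2(3u+2)^3 - 3(3u+2)^2 + 4(3u+2) + 6 = 54u^3 + 81u^2 + 48u + 18 = 3(18u^3 + 27u^2 + 16u + 6).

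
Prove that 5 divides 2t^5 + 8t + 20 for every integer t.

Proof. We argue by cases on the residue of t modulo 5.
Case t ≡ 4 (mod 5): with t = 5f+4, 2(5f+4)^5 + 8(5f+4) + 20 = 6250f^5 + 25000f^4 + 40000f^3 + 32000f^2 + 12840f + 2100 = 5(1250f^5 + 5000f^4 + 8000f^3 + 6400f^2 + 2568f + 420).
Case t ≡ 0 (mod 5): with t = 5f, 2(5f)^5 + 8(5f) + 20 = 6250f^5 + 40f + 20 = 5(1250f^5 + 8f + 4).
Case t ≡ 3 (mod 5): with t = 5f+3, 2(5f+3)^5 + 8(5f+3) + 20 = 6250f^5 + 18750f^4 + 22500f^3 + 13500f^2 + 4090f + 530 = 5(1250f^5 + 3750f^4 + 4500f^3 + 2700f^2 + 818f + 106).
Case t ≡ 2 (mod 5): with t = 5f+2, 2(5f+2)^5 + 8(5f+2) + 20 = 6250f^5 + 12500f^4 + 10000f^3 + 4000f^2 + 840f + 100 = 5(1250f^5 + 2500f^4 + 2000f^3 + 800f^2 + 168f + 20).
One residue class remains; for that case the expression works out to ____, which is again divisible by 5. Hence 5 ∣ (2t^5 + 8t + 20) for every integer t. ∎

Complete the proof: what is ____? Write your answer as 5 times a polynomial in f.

5(1250f^5 + 1250f^4 + 500f^3 + 100f^2 + 18f + 6)

Only t ≡ 1 (mod 5) is unaccounted for. Put t = 5f+1:
2(5f+1)^5 + 8(5f+1) + 20 expands to 6250f^5 + 6250f^4 + 2500f^3 + 500f^2 + 90f + 30,
and factoring out 5 leaves 5(1250f^5 + 1250f^4 + 500f^3 + 100f^2 + 18f + 6).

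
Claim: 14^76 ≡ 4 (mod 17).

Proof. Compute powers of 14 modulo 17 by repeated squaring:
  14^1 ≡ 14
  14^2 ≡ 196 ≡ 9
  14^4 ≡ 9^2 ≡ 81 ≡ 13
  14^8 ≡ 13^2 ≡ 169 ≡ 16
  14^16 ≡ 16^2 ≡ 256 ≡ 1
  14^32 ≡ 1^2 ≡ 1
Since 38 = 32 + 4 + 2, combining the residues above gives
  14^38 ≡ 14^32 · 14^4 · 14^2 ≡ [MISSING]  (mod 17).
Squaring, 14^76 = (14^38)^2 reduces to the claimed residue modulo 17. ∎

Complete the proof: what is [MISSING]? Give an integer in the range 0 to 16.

15

14^32 · 14^4 · 14^2 ≡ 1 · 13 · 9 = 117.
117 mod 17 = 15, so 14^38 ≡ 15 (mod 17).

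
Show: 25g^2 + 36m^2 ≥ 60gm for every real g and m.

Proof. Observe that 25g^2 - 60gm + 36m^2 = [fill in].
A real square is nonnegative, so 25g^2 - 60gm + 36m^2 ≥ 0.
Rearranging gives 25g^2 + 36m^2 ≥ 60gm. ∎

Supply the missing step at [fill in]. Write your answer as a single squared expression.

(5g - 6m)^2

25g^2 - 60gm + 36m^2 is a perfect-square trinomial: the outer terms are (5g)^2 and (6m)^2, and the cross term is -2·5g·6m.
So 25g^2 - 60gm + 36m^2 = (5g - 6m)^2 ≥ 0.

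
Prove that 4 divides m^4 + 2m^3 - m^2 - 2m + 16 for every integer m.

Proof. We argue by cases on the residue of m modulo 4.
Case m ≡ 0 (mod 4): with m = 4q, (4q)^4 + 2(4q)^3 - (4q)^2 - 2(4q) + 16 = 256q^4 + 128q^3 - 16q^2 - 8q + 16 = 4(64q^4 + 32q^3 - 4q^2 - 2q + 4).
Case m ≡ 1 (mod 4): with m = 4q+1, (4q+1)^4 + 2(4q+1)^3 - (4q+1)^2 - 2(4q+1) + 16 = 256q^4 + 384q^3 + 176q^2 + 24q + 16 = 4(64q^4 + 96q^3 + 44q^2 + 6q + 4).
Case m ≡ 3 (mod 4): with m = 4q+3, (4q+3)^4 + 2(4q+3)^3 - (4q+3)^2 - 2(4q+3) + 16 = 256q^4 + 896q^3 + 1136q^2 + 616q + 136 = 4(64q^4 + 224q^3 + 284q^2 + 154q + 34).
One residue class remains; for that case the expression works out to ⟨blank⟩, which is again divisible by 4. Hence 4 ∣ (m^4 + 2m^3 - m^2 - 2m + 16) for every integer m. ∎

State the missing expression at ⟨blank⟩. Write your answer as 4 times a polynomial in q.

4(64q^4 + 160q^3 + 140q^2 + 50q + 10)

Only m ≡ 2 (mod 4) is unaccounted for. Put m = 4q+2:
(4q+2)^4 + 2(4q+2)^3 - (4q+2)^2 - 2(4q+2) + 16 expands to 256q^4 + 640q^3 + 560q^2 + 200q + 40,
and factoring out 4 leaves 4(64q^4 + 160q^3 + 140q^2 + 50q + 10).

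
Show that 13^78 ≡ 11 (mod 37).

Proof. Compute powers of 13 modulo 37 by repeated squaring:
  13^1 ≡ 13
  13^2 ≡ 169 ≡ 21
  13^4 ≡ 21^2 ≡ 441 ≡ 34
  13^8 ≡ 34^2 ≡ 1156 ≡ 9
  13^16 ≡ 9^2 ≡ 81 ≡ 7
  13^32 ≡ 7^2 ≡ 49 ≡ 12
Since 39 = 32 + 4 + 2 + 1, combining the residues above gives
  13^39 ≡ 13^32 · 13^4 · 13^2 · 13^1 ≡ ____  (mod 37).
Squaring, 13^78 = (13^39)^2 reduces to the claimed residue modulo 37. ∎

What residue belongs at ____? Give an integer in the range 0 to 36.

14

13^32 · 13^4 · 13^2 · 13^1 ≡ 12 · 34 · 21 · 13 = 111384.
111384 mod 37 = 14, so 13^39 ≡ 14 (mod 37).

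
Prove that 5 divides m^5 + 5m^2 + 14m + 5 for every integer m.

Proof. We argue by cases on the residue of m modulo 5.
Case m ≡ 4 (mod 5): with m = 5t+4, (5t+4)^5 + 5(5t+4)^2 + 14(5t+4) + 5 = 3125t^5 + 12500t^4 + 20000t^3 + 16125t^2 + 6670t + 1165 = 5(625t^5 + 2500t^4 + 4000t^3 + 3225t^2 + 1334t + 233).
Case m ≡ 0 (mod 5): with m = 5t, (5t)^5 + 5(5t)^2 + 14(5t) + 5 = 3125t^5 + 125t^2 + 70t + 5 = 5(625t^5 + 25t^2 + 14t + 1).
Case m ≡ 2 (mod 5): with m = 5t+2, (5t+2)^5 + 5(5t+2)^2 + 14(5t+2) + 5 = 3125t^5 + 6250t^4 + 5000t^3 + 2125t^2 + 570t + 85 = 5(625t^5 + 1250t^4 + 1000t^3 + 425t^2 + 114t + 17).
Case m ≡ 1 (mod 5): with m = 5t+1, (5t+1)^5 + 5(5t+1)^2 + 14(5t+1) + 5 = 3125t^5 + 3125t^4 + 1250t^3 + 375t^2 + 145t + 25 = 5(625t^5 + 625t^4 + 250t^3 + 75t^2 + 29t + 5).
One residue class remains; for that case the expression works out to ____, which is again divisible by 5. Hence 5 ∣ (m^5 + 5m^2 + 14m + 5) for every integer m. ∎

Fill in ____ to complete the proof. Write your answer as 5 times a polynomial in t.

5(625t^5 + 1875t^4 + 2250t^3 + 1375t^2 + 449t + 67)

Only m ≡ 3 (mod 5) is unaccounted for. Put m = 5t+3:
(5t+3)^5 + 5(5t+3)^2 + 14(5t+3) + 5 expands to 3125t^5 + 9375t^4 + 11250t^3 + 6875t^2 + 2245t + 335,
and factoring out 5 leaves 5(625t^5 + 1875t^4 + 2250t^3 + 1375t^2 + 449t + 67).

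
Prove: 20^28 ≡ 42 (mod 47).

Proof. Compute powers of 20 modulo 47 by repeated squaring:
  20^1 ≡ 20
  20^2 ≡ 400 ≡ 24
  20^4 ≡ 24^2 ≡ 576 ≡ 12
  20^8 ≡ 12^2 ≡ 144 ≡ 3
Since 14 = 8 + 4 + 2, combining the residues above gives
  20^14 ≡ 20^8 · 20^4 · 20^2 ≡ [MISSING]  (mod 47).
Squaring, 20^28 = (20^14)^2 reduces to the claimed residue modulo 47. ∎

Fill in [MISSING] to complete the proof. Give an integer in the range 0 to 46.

18

20^8 · 20^4 · 20^2 ≡ 3 · 12 · 24 = 864.
864 mod 47 = 18, so 20^14 ≡ 18 (mod 47).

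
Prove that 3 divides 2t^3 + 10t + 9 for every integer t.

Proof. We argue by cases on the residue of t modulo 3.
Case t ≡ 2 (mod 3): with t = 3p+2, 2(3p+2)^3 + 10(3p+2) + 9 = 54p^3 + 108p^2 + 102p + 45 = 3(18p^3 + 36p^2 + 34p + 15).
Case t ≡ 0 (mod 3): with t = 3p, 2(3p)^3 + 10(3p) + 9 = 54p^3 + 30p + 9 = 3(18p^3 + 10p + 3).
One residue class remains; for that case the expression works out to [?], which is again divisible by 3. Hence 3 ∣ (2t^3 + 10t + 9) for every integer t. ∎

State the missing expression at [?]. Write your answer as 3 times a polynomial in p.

3(18p^3 + 18p^2 + 16p + 7)

The residues treated are {2, 0}, so the missing case is t ≡ 1 (mod 3); write t = 3p+1.
Then 2(3p+1)^3 + 10(3p+1) + 9 = 54p^3 + 54p^2 + 48p + 21 = 3(18p^3 + 18p^2 + 16p + 7).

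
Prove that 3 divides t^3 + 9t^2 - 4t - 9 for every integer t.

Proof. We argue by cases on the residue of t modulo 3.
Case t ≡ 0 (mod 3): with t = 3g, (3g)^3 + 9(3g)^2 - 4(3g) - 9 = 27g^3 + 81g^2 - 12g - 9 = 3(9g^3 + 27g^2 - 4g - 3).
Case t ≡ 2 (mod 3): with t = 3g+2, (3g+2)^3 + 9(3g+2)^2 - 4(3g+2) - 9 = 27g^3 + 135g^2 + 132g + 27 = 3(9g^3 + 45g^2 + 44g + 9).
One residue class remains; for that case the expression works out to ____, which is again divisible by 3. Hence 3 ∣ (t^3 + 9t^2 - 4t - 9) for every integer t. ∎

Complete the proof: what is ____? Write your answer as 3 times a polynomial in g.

Only t ≡ 1 (mod 3) is unaccounted for. Put t = 3g+1:
(3g+1)^3 + 9(3g+1)^2 - 4(3g+1) - 9 expands to 27g^3 + 108g^2 + 51g - 3,
and factoring out 3 leaves 3(9g^3 + 36g^2 + 17g - 1).

3(9g^3 + 36g^2 + 17g - 1)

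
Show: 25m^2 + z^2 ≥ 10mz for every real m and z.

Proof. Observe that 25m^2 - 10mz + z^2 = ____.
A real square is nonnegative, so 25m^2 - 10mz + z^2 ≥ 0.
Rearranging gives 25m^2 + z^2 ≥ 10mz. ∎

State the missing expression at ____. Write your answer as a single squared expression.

(5m - z)^2

The leading and trailing coefficients are 5^2 and 1^2, and 10 = 2·5·1, so the trinomial is (5m - z)^2.
Hence 25m^2 - 10mz + z^2 ≥ 0.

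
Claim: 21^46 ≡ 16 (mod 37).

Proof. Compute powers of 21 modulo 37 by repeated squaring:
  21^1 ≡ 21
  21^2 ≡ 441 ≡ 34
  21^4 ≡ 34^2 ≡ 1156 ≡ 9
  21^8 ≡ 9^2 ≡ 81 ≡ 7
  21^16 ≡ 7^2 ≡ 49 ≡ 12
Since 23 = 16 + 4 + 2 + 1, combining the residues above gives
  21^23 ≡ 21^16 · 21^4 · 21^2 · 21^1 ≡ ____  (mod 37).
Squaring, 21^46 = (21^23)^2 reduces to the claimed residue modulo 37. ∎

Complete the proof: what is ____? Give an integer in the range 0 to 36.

21^16 · 21^4 · 21^2 · 21^1 ≡ 12 · 9 · 34 · 21 = 77112.
77112 mod 37 = 4, so 21^23 ≡ 4 (mod 37).

4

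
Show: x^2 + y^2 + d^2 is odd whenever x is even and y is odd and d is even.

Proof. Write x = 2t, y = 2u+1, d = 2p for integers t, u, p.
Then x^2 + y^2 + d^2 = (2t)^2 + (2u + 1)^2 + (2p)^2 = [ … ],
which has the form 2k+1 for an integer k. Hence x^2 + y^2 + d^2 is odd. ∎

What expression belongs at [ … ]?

(2t)^2 + (2u + 1)^2 + (2p)^2 = 4p^2 + 4t^2 + 4u^2 + 4u + 1
= 2(2p^2 + 2t^2 + 2u^2 + 2u) + 1.
Since 2p^2 + 2t^2 + 2u^2 + 2u is an integer, the sum of squares is of the form 2k+1 for an integer k.

2(2p^2 + 2t^2 + 2u^2 + 2u) + 1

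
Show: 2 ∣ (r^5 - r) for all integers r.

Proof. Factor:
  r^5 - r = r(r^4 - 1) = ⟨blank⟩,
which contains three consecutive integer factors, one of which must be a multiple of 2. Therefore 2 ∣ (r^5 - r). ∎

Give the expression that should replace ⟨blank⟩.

r^4 - 1 = (r^2 - 1)(r^2 + 1), and r^2 - 1 = (r-1)(r+1).
So r(r^4 - 1) = (r - 1)r(r + 1)(r^2 + 1).

(r - 1)r(r + 1)(r^2 + 1)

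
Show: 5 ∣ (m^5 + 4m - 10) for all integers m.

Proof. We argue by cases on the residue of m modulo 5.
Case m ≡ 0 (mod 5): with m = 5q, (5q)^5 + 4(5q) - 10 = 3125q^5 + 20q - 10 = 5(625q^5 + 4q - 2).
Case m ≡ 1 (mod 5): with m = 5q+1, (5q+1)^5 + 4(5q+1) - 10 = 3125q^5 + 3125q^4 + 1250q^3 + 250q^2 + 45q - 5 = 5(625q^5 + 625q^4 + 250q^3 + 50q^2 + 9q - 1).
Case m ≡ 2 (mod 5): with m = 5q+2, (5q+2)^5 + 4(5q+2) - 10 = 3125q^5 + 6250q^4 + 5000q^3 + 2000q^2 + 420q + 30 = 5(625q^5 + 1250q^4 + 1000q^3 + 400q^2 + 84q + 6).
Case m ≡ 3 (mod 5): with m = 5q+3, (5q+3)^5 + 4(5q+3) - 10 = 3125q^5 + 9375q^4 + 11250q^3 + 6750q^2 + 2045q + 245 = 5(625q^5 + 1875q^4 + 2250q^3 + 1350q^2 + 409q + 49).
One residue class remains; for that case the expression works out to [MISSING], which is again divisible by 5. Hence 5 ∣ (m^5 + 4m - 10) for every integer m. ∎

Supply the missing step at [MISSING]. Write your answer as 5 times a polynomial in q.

Only m ≡ 4 (mod 5) is unaccounted for. Put m = 5q+4:
(5q+4)^5 + 4(5q+4) - 10 expands to 3125q^5 + 12500q^4 + 20000q^3 + 16000q^2 + 6420q + 1030,
and factoring out 5 leaves 5(625q^5 + 2500q^4 + 4000q^3 + 3200q^2 + 1284q + 206).

5(625q^5 + 2500q^4 + 4000q^3 + 3200q^2 + 1284q + 206)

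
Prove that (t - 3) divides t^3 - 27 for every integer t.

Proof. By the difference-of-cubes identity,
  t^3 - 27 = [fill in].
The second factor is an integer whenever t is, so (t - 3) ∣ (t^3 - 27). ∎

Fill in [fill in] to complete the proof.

Polynomial division of t^3 - 27 by t - 3 leaves remainder 0 and quotient t^2 + 3t + 9.
Hence t^3 - 27 = (t - 3)(t^2 + 3t + 9).

(t - 3)(t^2 + 3t + 9)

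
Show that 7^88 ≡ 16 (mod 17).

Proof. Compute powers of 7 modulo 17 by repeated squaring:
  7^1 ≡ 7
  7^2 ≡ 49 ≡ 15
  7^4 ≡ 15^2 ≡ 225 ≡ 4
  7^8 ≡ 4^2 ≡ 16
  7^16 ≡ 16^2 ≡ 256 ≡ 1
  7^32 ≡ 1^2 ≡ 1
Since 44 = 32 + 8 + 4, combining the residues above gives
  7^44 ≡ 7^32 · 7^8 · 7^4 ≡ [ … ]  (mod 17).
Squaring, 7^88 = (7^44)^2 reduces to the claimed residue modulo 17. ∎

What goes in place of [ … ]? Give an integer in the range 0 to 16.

13

7^32 · 7^8 · 7^4 ≡ 1 · 16 · 4 = 64.
64 mod 17 = 13, so 7^44 ≡ 13 (mod 17).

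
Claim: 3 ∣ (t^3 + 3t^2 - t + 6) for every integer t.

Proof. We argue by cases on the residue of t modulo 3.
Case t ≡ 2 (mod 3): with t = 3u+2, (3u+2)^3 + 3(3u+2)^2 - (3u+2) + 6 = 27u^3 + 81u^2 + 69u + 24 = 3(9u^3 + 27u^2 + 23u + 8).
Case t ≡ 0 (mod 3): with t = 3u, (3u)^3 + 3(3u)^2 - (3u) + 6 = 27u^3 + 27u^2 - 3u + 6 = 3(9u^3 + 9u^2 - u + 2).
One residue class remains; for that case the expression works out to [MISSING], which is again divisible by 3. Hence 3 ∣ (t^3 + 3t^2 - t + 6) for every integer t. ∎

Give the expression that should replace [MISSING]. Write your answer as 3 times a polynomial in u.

3(9u^3 + 18u^2 + 8u + 3)

Only t ≡ 1 (mod 3) is unaccounted for. Put t = 3u+1:
(3u+1)^3 + 3(3u+1)^2 - (3u+1) + 6 expands to 27u^3 + 54u^2 + 24u + 9,
and factoring out 3 leaves 3(9u^3 + 18u^2 + 8u + 3).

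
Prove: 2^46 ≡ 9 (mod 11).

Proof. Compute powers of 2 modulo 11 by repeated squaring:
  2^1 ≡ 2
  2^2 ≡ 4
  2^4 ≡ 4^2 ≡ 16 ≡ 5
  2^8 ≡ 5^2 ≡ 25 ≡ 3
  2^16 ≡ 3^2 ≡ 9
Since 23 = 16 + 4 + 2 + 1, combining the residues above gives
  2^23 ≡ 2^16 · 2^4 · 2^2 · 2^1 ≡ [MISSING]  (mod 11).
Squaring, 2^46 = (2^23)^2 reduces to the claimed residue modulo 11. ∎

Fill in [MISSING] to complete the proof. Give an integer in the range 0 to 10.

Multiply the listed residues: 9 · 5 · 4 · 2 = 45 → 180 → 360.
Reducing modulo 11: 360 = 32·11 + 8, so 2^23 ≡ 8.

8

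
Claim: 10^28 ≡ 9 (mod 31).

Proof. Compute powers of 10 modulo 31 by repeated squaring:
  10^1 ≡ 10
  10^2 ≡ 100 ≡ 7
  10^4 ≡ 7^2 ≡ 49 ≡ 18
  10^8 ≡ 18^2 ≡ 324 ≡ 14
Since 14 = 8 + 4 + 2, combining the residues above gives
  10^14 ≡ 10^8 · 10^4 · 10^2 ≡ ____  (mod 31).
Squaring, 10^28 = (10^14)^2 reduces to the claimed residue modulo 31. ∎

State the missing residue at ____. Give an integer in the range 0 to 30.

28

10^8 · 10^4 · 10^2 ≡ 14 · 18 · 7 = 1764.
1764 mod 31 = 28, so 10^14 ≡ 28 (mod 31).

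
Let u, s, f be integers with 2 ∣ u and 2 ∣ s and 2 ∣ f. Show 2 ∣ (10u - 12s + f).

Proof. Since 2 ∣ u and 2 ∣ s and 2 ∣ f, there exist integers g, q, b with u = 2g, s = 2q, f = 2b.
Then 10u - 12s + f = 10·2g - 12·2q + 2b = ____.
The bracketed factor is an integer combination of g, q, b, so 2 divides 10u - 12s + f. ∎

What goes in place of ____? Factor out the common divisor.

2(b + 10g - 12q)

Pull the common 2 out of every term: 10·2g - 12·2q + 2b = 2(b + 10g - 12q).
b + 10g - 12q is an integer, which exhibits the divisibility.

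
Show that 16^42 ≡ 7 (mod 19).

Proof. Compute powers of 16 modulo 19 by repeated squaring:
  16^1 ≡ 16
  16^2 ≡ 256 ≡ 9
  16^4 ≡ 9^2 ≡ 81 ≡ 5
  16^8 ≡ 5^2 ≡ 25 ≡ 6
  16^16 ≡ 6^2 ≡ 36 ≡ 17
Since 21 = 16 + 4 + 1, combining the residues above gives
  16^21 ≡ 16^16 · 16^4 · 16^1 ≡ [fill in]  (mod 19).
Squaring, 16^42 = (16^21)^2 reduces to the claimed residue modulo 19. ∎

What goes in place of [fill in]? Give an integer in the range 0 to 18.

11

16^16 · 16^4 · 16^1 ≡ 17 · 5 · 16 = 1360.
1360 mod 19 = 11, so 16^21 ≡ 11 (mod 19).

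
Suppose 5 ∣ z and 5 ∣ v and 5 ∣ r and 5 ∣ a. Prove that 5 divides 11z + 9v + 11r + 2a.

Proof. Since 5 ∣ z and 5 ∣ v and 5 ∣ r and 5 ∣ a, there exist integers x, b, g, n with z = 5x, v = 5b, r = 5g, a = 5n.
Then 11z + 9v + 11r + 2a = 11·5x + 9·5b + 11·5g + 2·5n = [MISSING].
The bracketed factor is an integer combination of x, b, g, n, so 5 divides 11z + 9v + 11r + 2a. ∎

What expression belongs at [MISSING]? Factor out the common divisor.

Pull the common 5 out of every term: 11·5x + 9·5b + 11·5g + 2·5n = 5(9b + 11g + 2n + 11x).
9b + 11g + 2n + 11x is an integer, which exhibits the divisibility.

5(9b + 11g + 2n + 11x)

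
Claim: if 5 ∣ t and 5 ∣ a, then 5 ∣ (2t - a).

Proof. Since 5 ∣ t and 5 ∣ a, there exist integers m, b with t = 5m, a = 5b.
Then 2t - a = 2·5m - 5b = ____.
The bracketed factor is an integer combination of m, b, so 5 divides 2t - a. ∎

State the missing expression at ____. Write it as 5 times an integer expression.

5(-b + 2m)

Each term has a factor of 5: 2·5m - 5b = 5·(-b + 2m).
Since -b + 2m is an integer, 5 ∣ (2t - a).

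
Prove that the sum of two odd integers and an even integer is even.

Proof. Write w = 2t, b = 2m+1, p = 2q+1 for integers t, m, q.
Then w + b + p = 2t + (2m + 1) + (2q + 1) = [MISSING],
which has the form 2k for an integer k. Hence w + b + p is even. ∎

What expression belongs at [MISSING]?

2t + (2m + 1) + (2q + 1) = 2m + 2q + 2t + 2
= 2(m + q + t + 1).
Since m + q + t + 1 is an integer, the sum is of the form 2k for an integer k.

2(m + q + t + 1)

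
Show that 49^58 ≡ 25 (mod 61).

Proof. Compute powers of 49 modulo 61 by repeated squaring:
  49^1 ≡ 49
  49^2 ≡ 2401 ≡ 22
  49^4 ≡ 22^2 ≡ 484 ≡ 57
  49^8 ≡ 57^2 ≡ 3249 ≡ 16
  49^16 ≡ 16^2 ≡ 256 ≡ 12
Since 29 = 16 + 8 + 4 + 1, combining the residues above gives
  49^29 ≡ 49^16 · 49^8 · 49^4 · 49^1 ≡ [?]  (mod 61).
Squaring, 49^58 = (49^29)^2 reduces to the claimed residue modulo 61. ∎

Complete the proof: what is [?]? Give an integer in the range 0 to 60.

Multiply the listed residues: 12 · 16 · 57 · 49 = 192 → 10944 → 536256.
Reducing modulo 61: 536256 = 8791·61 + 5, so 49^29 ≡ 5.

5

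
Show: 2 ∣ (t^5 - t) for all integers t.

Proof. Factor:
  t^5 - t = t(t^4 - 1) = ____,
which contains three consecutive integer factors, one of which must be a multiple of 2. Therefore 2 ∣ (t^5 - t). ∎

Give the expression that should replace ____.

(t - 1)t(t + 1)(t^2 + 1)

t^4 - 1 = (t^2 - 1)(t^2 + 1), and t^2 - 1 = (t-1)(t+1).
So t(t^4 - 1) = (t - 1)t(t + 1)(t^2 + 1).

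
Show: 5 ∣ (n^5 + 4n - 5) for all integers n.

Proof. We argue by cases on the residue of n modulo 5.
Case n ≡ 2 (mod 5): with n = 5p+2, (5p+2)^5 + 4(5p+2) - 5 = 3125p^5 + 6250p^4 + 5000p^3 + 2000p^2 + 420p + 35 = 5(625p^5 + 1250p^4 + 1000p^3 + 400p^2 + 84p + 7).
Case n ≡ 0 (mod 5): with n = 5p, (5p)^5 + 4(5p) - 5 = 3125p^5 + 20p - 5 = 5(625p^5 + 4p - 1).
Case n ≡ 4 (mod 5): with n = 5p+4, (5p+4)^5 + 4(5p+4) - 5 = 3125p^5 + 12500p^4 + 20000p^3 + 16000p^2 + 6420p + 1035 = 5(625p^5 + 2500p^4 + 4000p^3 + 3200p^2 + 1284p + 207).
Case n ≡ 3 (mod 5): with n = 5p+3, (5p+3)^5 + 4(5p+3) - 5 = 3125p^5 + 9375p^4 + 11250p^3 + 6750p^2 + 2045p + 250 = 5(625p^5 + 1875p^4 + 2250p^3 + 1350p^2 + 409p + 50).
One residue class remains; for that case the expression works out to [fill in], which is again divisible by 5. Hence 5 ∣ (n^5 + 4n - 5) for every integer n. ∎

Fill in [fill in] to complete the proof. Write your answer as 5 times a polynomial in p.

5(625p^5 + 625p^4 + 250p^3 + 50p^2 + 9p)

Only n ≡ 1 (mod 5) is unaccounted for. Put n = 5p+1:
(5p+1)^5 + 4(5p+1) - 5 expands to 3125p^5 + 3125p^4 + 1250p^3 + 250p^2 + 45p,
and factoring out 5 leaves 5(625p^5 + 625p^4 + 250p^3 + 50p^2 + 9p).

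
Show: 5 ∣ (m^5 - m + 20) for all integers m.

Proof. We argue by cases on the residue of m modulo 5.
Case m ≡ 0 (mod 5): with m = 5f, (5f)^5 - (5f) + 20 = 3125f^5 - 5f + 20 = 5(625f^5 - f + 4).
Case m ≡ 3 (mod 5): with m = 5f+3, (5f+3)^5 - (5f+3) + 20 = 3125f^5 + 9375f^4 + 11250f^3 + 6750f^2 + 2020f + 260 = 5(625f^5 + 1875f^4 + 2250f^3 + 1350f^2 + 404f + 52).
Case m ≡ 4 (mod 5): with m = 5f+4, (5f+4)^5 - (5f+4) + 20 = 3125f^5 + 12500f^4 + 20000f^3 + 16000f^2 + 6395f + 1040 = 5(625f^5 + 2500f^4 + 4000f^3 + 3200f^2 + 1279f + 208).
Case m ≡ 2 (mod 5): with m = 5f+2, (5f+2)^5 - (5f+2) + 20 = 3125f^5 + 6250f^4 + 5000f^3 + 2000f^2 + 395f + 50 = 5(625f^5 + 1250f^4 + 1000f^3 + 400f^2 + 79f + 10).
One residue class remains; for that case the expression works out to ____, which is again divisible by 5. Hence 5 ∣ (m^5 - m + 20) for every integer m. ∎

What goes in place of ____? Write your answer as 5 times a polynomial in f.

5(625f^5 + 625f^4 + 250f^3 + 50f^2 + 4f + 4)

Only m ≡ 1 (mod 5) is unaccounted for. Put m = 5f+1:
(5f+1)^5 - (5f+1) + 20 expands to 3125f^5 + 3125f^4 + 1250f^3 + 250f^2 + 20f + 20,
and factoring out 5 leaves 5(625f^5 + 625f^4 + 250f^3 + 50f^2 + 4f + 4).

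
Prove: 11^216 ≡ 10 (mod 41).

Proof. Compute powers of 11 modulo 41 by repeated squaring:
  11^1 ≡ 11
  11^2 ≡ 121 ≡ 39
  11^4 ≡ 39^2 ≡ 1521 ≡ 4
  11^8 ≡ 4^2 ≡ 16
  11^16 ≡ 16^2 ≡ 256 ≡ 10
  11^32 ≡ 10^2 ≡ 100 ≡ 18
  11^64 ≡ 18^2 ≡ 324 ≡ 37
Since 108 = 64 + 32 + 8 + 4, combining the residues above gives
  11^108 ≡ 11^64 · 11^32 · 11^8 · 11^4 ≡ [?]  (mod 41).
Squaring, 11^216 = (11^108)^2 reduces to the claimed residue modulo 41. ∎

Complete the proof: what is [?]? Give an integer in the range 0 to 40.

11^64 · 11^32 · 11^8 · 11^4 ≡ 37 · 18 · 16 · 4 = 42624.
42624 mod 41 = 25, so 11^108 ≡ 25 (mod 41).

25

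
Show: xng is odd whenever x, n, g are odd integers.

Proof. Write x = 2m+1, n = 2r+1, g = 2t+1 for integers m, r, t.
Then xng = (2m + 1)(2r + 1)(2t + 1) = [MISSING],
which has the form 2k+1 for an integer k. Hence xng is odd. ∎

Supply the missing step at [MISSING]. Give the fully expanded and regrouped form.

Expanding: (2m + 1)(2r + 1)(2t + 1) = 8mrt + 4mr + 4mt + 2m + 4rt + 2r + 2t + 1.
Every term except the constant is even, so this is 2(4mrt + 2mr + 2mt + m + 2rt + r + t) + 1,
and 4mrt + 2mr + 2mt + m + 2rt + r + t ∈ ℤ gives the required form.

2(4mrt + 2mr + 2mt + m + 2rt + r + t) + 1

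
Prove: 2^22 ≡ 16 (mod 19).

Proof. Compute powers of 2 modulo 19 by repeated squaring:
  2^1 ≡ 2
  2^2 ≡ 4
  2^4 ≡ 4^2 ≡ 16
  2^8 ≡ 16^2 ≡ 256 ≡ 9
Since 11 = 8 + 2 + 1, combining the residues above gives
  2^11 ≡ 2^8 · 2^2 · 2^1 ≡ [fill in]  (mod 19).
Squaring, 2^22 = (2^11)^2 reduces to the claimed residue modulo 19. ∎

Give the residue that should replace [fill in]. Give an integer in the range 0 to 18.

Multiply the listed residues: 9 · 4 · 2 = 36 → 72.
Reducing modulo 19: 72 = 3·19 + 15, so 2^11 ≡ 15.

15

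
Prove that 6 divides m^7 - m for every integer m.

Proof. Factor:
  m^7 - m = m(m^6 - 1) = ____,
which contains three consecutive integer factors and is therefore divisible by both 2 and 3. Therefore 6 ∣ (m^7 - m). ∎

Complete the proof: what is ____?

m^6 - 1 = (m^2 - 1)(m^4 + m^2 + 1), and m^2 - 1 = (m-1)(m+1).
So m(m^6 - 1) = (m - 1)m(m + 1)(m^4 + m^2 + 1).

(m - 1)m(m + 1)(m^4 + m^2 + 1)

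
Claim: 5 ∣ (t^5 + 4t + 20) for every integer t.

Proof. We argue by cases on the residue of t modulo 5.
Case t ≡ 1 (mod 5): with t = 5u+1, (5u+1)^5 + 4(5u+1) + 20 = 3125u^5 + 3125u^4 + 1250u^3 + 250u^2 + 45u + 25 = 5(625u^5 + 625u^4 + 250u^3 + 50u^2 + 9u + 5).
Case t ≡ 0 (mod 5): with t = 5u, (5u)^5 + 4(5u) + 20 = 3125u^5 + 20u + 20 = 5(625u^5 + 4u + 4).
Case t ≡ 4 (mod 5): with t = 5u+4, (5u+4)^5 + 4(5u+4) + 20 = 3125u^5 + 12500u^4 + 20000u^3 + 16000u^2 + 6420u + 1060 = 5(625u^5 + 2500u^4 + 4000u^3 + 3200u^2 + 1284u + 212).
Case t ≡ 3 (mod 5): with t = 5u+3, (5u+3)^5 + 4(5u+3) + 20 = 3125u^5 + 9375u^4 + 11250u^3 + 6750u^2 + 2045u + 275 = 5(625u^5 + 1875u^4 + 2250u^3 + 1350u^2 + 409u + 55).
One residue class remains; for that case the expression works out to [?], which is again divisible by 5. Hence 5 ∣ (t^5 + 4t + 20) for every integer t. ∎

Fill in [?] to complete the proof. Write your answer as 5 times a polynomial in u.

Only t ≡ 2 (mod 5) is unaccounted for. Put t = 5u+2:
(5u+2)^5 + 4(5u+2) + 20 expands to 3125u^5 + 6250u^4 + 5000u^3 + 2000u^2 + 420u + 60,
and factoring out 5 leaves 5(625u^5 + 1250u^4 + 1000u^3 + 400u^2 + 84u + 12).

5(625u^5 + 1250u^4 + 1000u^3 + 400u^2 + 84u + 12)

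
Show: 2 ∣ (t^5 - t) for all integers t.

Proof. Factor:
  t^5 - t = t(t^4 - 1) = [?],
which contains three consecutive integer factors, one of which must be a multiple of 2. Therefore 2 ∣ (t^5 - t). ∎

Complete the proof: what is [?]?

t^4 - 1 = (t^2 - 1)(t^2 + 1), and t^2 - 1 = (t-1)(t+1).
So t(t^4 - 1) = (t - 1)t(t + 1)(t^2 + 1).

(t - 1)t(t + 1)(t^2 + 1)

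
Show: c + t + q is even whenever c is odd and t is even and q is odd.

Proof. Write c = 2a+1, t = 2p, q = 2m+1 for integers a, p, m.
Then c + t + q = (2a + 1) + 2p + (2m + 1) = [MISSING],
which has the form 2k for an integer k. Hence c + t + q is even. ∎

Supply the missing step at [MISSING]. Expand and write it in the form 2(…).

(2a + 1) + 2p + (2m + 1) = 2a + 2m + 2p + 2
= 2(a + m + p + 1).
Since a + m + p + 1 is an integer, the sum is of the form 2k for an integer k.

2(a + m + p + 1)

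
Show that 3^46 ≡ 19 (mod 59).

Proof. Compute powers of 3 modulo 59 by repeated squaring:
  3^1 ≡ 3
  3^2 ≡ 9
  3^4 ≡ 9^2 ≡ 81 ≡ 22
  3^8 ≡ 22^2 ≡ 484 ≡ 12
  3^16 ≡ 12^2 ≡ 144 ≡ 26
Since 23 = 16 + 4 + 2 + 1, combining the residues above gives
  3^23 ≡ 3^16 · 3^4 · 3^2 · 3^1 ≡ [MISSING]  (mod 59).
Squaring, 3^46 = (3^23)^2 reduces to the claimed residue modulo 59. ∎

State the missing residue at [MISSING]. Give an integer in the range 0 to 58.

Multiply the listed residues: 26 · 22 · 9 · 3 = 572 → 5148 → 15444.
Reducing modulo 59: 15444 = 261·59 + 45, so 3^23 ≡ 45.

45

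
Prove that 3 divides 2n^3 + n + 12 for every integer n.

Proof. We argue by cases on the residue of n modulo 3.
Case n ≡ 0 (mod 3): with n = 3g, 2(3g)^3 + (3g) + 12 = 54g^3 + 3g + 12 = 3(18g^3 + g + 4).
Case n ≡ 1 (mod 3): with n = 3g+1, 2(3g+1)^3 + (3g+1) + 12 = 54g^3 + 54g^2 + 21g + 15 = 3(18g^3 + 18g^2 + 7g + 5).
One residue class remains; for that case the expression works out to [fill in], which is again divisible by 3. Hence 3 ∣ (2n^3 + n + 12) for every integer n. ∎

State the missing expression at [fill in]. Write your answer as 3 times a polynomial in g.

Only n ≡ 2 (mod 3) is unaccounted for. Put n = 3g+2:
2(3g+2)^3 + (3g+2) + 12 expands to 54g^3 + 108g^2 + 75g + 30,
and factoring out 3 leaves 3(18g^3 + 36g^2 + 25g + 10).

3(18g^3 + 36g^2 + 25g + 10)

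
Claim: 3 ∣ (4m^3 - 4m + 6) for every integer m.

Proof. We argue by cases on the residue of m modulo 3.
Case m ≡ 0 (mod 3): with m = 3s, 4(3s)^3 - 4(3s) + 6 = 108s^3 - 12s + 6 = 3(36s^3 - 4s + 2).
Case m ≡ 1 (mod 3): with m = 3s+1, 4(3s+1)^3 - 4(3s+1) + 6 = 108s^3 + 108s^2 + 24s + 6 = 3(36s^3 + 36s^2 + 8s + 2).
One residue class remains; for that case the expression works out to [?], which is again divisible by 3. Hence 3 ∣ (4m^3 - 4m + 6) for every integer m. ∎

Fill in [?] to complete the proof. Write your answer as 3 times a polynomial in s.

The residues treated are {0, 1}, so the missing case is m ≡ 2 (mod 3); write m = 3s+2.
Then 4(3s+2)^3 - 4(3s+2) + 6 = 108s^3 + 216s^2 + 132s + 30 = 3(36s^3 + 72s^2 + 44s + 10).

3(36s^3 + 72s^2 + 44s + 10)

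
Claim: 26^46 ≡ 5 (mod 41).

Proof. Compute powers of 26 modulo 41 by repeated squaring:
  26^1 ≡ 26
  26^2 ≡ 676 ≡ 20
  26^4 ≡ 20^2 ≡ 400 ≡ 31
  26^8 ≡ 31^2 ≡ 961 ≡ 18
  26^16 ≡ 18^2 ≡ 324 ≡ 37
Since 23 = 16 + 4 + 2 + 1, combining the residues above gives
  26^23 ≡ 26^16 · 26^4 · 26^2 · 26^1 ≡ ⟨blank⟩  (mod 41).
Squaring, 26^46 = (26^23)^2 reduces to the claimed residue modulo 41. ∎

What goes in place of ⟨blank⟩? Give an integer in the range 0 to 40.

Multiply the listed residues: 37 · 31 · 20 · 26 = 1147 → 22940 → 596440.
Reducing modulo 41: 596440 = 14547·41 + 13, so 26^23 ≡ 13.

13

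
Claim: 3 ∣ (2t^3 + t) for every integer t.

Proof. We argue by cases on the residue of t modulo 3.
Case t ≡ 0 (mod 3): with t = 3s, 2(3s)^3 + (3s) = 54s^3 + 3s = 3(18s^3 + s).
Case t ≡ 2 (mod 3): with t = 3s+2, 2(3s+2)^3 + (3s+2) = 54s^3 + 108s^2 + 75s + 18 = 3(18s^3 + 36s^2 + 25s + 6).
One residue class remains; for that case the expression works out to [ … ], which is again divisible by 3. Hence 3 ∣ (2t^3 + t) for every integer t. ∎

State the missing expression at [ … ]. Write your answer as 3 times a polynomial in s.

3(18s^3 + 18s^2 + 7s + 1)

Only t ≡ 1 (mod 3) is unaccounted for. Put t = 3s+1:
2(3s+1)^3 + (3s+1) expands to 54s^3 + 54s^2 + 21s + 3,
and factoring out 3 leaves 3(18s^3 + 18s^2 + 7s + 1).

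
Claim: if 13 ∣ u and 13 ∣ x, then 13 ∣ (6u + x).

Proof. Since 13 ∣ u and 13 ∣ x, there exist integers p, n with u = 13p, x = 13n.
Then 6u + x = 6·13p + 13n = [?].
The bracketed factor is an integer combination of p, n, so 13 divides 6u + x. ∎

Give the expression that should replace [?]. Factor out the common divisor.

13(n + 6p)

Pull the common 13 out of every term: 6·13p + 13n = 13(n + 6p).
n + 6p is an integer, which exhibits the divisibility.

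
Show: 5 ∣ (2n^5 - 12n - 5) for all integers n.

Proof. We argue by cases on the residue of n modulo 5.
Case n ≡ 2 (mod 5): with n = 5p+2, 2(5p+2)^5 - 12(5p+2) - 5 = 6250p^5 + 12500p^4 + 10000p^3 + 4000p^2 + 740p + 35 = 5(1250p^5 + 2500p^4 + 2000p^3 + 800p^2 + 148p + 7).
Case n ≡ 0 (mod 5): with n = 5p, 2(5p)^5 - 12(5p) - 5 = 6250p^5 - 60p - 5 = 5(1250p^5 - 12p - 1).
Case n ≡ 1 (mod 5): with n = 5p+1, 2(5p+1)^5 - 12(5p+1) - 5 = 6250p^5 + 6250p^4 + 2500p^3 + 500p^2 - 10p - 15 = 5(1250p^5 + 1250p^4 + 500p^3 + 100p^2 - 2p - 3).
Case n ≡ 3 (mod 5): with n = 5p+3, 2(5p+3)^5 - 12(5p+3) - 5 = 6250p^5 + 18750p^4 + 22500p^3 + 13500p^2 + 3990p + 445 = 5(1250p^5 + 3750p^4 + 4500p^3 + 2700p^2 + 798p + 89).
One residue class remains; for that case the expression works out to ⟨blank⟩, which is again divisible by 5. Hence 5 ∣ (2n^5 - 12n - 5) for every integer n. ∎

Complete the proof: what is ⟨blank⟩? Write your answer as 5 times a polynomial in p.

The residues treated are {2, 0, 1, 3}, so the missing case is n ≡ 4 (mod 5); write n = 5p+4.
Then 2(5p+4)^5 - 12(5p+4) - 5 = 6250p^5 + 25000p^4 + 40000p^3 + 32000p^2 + 12740p + 1995 = 5(1250p^5 + 5000p^4 + 8000p^3 + 6400p^2 + 2548p + 399).

5(1250p^5 + 5000p^4 + 8000p^3 + 6400p^2 + 2548p + 399)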